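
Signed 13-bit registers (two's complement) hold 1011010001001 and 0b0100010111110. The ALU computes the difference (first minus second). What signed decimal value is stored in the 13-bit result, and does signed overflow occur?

3531; overflow

1011010001001 = -2423 (signed)
0b0100010111110 → 0100010111110 = 2238 (signed)
Subtract via negate-and-add: invert 0100010111110 + 1 = 1011101000010 (i.e. -2238).
  1011010001001
+ 1011101000010
= 0110111001011  (discard carry-out 1)
Result 0110111001011: MSB = 0 → value 3531.
Both addends (after negating the subtrahend) are negative but the stored result is non-negative: signed overflow. The true value -2423 − 2238 = -4661 lies outside [-4096, 4095].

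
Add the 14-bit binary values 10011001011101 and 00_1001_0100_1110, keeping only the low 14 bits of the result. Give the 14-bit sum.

  10011001011101
+ 00100101001110
= 10111110101011

10111110101011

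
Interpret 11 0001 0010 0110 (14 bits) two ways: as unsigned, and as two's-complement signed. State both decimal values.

unsigned = 12582, signed = -3802

Unsigned: 11000100100110 = 12582.
Signed: MSB=1 → 12582 − 16384 = -3802.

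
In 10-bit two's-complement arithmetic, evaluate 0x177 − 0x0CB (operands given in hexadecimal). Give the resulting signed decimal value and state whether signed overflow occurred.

0x177 = 0101110111 = 375 (signed)
0x0CB = 0011001011 = 203 (signed)
Subtract via negate-and-add: invert 0011001011 + 1 = 1100110101 (i.e. -203).
  0101110111
+ 1100110101
= 0010101100  (discard carry-out 1)
Result 0010101100: MSB = 0 → value 172.
Addends (after negating the subtrahend) have opposite signs, so signed overflow cannot occur.

172; no overflow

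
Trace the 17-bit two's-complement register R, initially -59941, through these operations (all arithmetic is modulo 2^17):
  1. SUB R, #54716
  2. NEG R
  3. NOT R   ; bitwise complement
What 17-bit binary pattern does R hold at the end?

Start: R = -59941 = 10001010111011011.
R = -59941 − 54716 = -114657; wraps to 16415 = 00100000000011111
R = −(16415) = -16415 = 11011111111100001
R = NOT 11011111111100001 = 00100000000011110 = 16414

00100000000011110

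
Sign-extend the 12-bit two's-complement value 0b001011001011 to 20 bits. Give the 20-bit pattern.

MSB of 001011001011 is 0; replicate it into the new high bits.
00000000|001011001011 → 00000000001011001011 (still 715).

00000000001011001011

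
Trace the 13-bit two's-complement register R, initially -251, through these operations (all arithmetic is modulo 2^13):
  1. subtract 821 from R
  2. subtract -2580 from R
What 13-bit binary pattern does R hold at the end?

0010111100100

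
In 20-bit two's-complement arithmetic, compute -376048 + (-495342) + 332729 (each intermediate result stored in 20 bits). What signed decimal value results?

509915

-376048 + (-495342) = -871390 → wraps to 177186 (00101011010000100010)
177186 + 332729 = 509915 (01111100011111011011)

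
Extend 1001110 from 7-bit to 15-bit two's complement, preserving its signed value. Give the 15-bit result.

MSB of 1001110 is 1; replicate it into the new high bits.
11111111|1001110 → 111111111001110 (still -50).

111111111001110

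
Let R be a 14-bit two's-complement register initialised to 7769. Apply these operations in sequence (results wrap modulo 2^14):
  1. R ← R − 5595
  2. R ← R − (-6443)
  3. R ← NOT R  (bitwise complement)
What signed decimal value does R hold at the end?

Start: R = 7769 = 01111001011001.
R = 7769 − 5595 = 2174 = 00100001111110
R = 2174 − (-6443) = 8617; wraps to -7767 = 10000110101001
R = NOT 10000110101001 = 01111001010110 = 7766

7766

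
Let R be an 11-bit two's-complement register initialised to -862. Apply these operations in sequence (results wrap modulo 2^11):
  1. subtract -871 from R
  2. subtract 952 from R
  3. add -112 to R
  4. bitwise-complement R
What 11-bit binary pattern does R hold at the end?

10000011110

Start: R = -862 = 10010100010.
R = -862 − (-871) = 9 = 00000001001
R = 9 − 952 = -943 = 10001010001
R = -943 + (-112) = -1055; wraps to 993 = 01111100001
R = NOT 01111100001 = 10000011110 = -994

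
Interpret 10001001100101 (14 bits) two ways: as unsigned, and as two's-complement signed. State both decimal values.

Unsigned: 10001001100101 = 8805.
Signed: MSB=1 → 8805 − 16384 = -7579.

unsigned = 8805, signed = -7579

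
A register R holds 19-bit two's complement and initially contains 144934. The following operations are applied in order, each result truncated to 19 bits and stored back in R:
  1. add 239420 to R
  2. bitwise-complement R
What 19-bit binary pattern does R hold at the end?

0100010001010011101

Start: R = 144934 = 0100011011000100110.
R = 144934 + 239420 = 384354; wraps to -139934 = 1011101110101100010
R = NOT 1011101110101100010 = 0100010001010011101 = 139933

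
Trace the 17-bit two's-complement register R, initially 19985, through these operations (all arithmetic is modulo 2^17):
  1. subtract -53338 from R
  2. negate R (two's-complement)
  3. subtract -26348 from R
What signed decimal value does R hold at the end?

-46975

Start: R = 19985 = 00100111000010001.
R = 19985 − (-53338) = 73323; wraps to -57749 = 10001111001101011
R = −(-57749) = 57749 = 01110000110010101
R = 57749 − (-26348) = 84097; wraps to -46975 = 10100100010000001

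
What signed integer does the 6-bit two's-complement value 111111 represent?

-1

MSB is 1, so the value is negative.
Invert: 000000. Add 1: 000001 = 1. So the value is −1.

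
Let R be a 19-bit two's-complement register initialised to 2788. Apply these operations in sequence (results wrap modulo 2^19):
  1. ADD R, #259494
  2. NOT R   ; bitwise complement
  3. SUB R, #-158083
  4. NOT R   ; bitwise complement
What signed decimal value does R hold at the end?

Start: R = 2788 = 0000000101011100100.
R = 2788 + 259494 = 262282; wraps to -262006 = 1000000000010001010
R = NOT 1000000000010001010 = 0111111111101110101 = 262005
R = 262005 − (-158083) = 420088; wraps to -104200 = 1100110100011111000
R = NOT 1100110100011111000 = 0011001011100000111 = 104199

104199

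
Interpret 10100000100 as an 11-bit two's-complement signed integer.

-764

MSB is 1, so the value is negative.
Unsigned reading: 1284. Subtract 2^11 = 2048: 1284 − 2048 = -764.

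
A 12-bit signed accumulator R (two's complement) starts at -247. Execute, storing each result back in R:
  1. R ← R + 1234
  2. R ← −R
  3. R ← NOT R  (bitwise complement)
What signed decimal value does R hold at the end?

Start: R = -247 = 111100001001.
R = -247 + 1234 = 987 = 001111011011
R = −(987) = -987 = 110000100101
R = NOT 110000100101 = 001111011010 = 986

986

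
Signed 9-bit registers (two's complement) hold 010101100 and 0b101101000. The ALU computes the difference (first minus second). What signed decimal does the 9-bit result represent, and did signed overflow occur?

-188; overflow

010101100 = 172 (signed)
0b101101000 → 101101000 = -152 (signed)
Subtract via negate-and-add: invert 101101000 + 1 = 010011000 (i.e. 152).
  010101100
+ 010011000
= 101000100
Result 101000100: MSB = 1 → 324 − 512 = -188.
Both addends (after negating the subtrahend) are non-negative but the stored result is negative: signed overflow. The true value 172 − (-152) = 324 lies outside [-256, 255].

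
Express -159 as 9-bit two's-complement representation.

101100001

|-159| = 159 = 010011111 in 9 bits.
Invert the bits: 101100000. Add 1: 101100001.
Check: 101100001 reads as 353 − 512 = -159.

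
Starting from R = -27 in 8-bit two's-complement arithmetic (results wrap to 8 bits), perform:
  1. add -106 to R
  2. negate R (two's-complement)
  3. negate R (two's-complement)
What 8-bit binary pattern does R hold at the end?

Start: R = -27 = 11100101.
R = -27 + (-106) = -133; wraps to 123 = 01111011
R = −(123) = -123 = 10000101
R = −(-123) = 123 = 01111011

01111011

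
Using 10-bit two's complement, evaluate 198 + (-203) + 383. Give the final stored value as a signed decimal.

378

198 + (-203) = -5 (1111111011)
-5 + 383 = 378 (0101111010)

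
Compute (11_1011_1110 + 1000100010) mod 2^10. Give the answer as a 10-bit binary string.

0111100000

  1110111110
+ 1000100010
= 0111100000  (discard carry-out 1)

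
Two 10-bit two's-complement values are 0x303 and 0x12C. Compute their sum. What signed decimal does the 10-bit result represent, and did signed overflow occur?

47; no overflow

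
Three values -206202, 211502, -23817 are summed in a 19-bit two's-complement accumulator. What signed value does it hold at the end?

-206202 + 211502 = 5300 (0000001010010110100)
5300 + (-23817) = -18517 (1111011011110101011)

-18517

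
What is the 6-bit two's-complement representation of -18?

|-18| = 18 = 010010 in 6 bits.
Invert the bits: 101101. Add 1: 101110.
Check: 101110 reads as 46 − 64 = -18.

101110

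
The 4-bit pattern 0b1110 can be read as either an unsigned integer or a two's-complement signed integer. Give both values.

unsigned = 14, signed = -2

Unsigned: 1110 = 14.
Signed: MSB=1 → 14 − 16 = -2.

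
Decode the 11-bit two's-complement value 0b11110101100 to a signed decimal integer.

MSB is 1, so the value is negative.
Invert: 00001010011. Add 1: 00001010100 = 84. So the value is −84.

-84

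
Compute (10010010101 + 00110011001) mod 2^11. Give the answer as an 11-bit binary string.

11000101110

  10010010101
+ 00110011001
= 11000101110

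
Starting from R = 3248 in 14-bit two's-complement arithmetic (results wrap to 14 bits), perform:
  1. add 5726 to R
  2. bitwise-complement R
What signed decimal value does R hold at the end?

Start: R = 3248 = 00110010110000.
R = 3248 + 5726 = 8974; wraps to -7410 = 10001100001110
R = NOT 10001100001110 = 01110011110001 = 7409

7409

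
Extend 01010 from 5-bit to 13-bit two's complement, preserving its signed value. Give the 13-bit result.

MSB of 01010 is 0; replicate it into the new high bits.
00000000|01010 → 0000000001010 (still 10).

0000000001010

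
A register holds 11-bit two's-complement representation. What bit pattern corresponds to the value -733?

|-733| = 733 = 01011011101 in 11 bits.
Invert the bits: 10100100010. Add 1: 10100100011.

10100100011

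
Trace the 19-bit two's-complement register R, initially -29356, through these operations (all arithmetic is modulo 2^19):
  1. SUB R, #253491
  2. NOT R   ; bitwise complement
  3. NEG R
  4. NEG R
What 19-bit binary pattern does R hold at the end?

Start: R = -29356 = 1111000110101010100.
R = -29356 − 253491 = -282847; wraps to 241441 = 0111010111100100001
R = NOT 0111010111100100001 = 1000101000011011110 = -241442
R = −(-241442) = 241442 = 0111010111100100010
R = −(241442) = -241442 = 1000101000011011110

1000101000011011110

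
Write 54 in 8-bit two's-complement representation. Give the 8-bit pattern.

00110110

54 is non-negative, so write it directly in 8 bits: 00110110.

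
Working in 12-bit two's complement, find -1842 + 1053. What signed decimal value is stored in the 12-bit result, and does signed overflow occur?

-789; no overflow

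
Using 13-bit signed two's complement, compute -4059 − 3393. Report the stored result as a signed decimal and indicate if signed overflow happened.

740; overflow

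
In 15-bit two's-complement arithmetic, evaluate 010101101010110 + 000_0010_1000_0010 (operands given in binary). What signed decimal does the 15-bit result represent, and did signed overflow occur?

11736; no overflow

010101101010110 = 11094 (signed)
000_0010_1000_0010 → 000001010000010 = 642 (signed)
  010101101010110
+ 000001010000010
= 010110111011000
Result 010110111011000: MSB = 0 → value 11736.
Both addends are non-negative and so is the stored result: no signed overflow.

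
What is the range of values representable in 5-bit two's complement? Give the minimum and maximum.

Minimum: −2^4 = -16.
Maximum: 2^4 − 1 = 15.

min = -16, max = 15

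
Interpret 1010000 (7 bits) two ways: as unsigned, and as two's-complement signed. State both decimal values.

unsigned = 80, signed = -48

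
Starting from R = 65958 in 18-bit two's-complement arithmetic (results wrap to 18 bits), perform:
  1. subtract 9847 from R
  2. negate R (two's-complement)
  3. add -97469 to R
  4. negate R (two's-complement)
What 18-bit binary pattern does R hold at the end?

100101011111101100

Start: R = 65958 = 010000000110100110.
R = 65958 − 9847 = 56111 = 001101101100101111
R = −(56111) = -56111 = 110010010011010001
R = -56111 + (-97469) = -153580; wraps to 108564 = 011010100000010100
R = −(108564) = -108564 = 100101011111101100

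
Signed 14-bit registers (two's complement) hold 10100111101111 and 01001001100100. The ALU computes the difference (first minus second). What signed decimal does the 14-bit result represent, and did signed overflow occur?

6027; overflow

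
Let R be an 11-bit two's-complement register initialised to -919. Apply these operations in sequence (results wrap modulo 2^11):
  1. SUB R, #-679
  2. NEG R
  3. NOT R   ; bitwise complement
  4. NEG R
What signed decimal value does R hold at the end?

241

Start: R = -919 = 10001101001.
R = -919 − (-679) = -240 = 11100010000
R = −(-240) = 240 = 00011110000
R = NOT 00011110000 = 11100001111 = -241
R = −(-241) = 241 = 00011110001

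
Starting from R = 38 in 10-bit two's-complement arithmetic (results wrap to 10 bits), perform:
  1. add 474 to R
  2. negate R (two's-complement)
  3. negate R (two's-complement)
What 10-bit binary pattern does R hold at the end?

Start: R = 38 = 0000100110.
R = 38 + 474 = 512; wraps to -512 = 1000000000
R = −(-512) = 512; wraps to -512 = 1000000000
R = −(-512) = 512; wraps to -512 = 1000000000

1000000000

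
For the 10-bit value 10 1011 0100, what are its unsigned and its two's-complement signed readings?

unsigned = 692, signed = -332

Unsigned: 1010110100 = 692.
Signed: MSB=1 → 692 − 1024 = -332.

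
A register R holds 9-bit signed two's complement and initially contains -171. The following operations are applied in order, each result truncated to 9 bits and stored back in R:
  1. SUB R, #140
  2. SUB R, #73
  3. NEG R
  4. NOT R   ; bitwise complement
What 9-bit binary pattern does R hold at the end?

Start: R = -171 = 101010101.
R = -171 − 140 = -311; wraps to 201 = 011001001
R = 201 − 73 = 128 = 010000000
R = −(128) = -128 = 110000000
R = NOT 110000000 = 001111111 = 127

001111111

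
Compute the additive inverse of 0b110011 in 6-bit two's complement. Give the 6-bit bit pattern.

001101

Invert: 001100. Add 1: 001101.
Check: 110011 = -13, 001101 = 13.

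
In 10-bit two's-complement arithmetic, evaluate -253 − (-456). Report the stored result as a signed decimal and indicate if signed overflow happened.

-253 → 1100000011
-456 → 1000111000
Subtract via negate-and-add: invert 1000111000 + 1 = 0111001000 (i.e. 456).
  1100000011
+ 0111001000
= 0011001011  (discard carry-out 1)
Result 0011001011: MSB = 0 → value 203.
Addends (after negating the subtrahend) have opposite signs, so signed overflow cannot occur.

203; no overflow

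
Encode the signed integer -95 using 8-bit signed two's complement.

|-95| = 95 = 01011111 in 8 bits.
Invert the bits: 10100000. Add 1: 10100001.
Check: 10100001 reads as 161 − 256 = -95.

10100001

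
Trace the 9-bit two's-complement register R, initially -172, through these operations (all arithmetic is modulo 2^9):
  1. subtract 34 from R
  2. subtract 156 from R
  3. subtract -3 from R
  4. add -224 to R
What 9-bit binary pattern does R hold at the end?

110111001

Start: R = -172 = 101010100.
R = -172 − 34 = -206 = 100110010
R = -206 − 156 = -362; wraps to 150 = 010010110
R = 150 − (-3) = 153 = 010011001
R = 153 + (-224) = -71 = 110111001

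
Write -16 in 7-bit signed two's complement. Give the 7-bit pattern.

1110000

|-16| = 16 = 0010000 in 7 bits.
Invert the bits: 1101111. Add 1: 1110000.
Check: 1110000 reads as 112 − 128 = -16.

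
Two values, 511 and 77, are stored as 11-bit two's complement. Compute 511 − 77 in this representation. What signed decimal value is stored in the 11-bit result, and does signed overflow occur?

511 → 00111111111
77 → 00001001101
Subtract via negate-and-add: invert 00001001101 + 1 = 11110110011 (i.e. -77).
  00111111111
+ 11110110011
= 00110110010  (discard carry-out 1)
Result 00110110010: MSB = 0 → value 434.
Addends (after negating the subtrahend) have opposite signs, so signed overflow cannot occur.

434; no overflow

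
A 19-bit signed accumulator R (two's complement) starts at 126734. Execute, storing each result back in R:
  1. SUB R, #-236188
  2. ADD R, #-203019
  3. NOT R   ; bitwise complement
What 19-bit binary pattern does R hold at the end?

1011000111101100000

Start: R = 126734 = 0011110111100001110.
R = 126734 − (-236188) = 362922; wraps to -161366 = 1011000100110101010
R = -161366 + (-203019) = -364385; wraps to 159903 = 0100111000010011111
R = NOT 0100111000010011111 = 1011000111101100000 = -159904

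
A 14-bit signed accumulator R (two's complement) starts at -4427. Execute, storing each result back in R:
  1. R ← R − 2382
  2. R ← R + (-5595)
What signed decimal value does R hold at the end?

Start: R = -4427 = 10111010110101.
R = -4427 − 2382 = -6809 = 10010101100111
R = -6809 + (-5595) = -12404; wraps to 3980 = 00111110001100

3980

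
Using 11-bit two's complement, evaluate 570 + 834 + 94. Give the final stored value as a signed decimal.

-550

570 + 834 = 1404 → wraps to -644 (10101111100)
-644 + 94 = -550 (10111011010)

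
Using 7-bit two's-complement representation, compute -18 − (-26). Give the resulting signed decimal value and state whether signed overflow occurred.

8; no overflow

-18 → 1101110
-26 → 1100110
Subtract via negate-and-add: invert 1100110 + 1 = 0011010 (i.e. 26).
  1101110
+ 0011010
= 0001000  (discard carry-out 1)
Result 0001000: MSB = 0 → value 8.
Addends (after negating the subtrahend) have opposite signs, so signed overflow cannot occur.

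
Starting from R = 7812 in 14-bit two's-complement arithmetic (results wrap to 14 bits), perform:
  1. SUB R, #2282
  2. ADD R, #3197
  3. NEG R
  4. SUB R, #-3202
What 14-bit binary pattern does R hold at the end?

Start: R = 7812 = 01111010000100.
R = 7812 − 2282 = 5530 = 01010110011010
R = 5530 + 3197 = 8727; wraps to -7657 = 10001000010111
R = −(-7657) = 7657 = 01110111101001
R = 7657 − (-3202) = 10859; wraps to -5525 = 10101001101011

10101001101011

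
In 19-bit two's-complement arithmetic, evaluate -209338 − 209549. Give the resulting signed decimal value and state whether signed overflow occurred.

105401; overflow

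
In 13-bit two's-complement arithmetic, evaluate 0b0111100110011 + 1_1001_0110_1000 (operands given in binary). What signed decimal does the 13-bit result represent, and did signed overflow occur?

0b0111100110011 → 0111100110011 = 3891 (signed)
1_1001_0110_1000 → 1100101101000 = -1688 (signed)
  0111100110011
+ 1100101101000
= 0100010011011  (discard carry-out 1)
Result 0100010011011: MSB = 0 → value 2203.
Addends have opposite signs, so signed overflow cannot occur.

2203; no overflow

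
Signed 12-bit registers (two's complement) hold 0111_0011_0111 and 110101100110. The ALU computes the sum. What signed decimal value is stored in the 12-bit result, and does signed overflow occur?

0111_0011_0111 → 011100110111 = 1847 (signed)
110101100110 = -666 (signed)
  011100110111
+ 110101100110
= 010010011101  (discard carry-out 1)
Result 010010011101: MSB = 0 → value 1181.
Addends have opposite signs, so signed overflow cannot occur.

1181; no overflow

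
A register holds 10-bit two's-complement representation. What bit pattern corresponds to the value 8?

8 is non-negative, so write it directly in 10 bits: 0000001000.

0000001000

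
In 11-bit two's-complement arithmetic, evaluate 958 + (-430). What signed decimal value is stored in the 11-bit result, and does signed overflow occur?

958 → 01110111110
-430 → 11001010010
  01110111110
+ 11001010010
= 01000010000  (discard carry-out 1)
Result 01000010000: MSB = 0 → value 528.
Addends have opposite signs, so signed overflow cannot occur.

528; no overflow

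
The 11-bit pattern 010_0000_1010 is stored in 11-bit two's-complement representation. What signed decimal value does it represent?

522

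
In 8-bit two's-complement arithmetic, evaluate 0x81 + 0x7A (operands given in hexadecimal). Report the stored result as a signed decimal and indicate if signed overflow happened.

-5; no overflow

0x81 = 10000001 = -127 (signed)
0x7A = 01111010 = 122 (signed)
  10000001
+ 01111010
= 11111011
Result 11111011: MSB = 1 → 251 − 256 = -5.
Addends have opposite signs, so signed overflow cannot occur.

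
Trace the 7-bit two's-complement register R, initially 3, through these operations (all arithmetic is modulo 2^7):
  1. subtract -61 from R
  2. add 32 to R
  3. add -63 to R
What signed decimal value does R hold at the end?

33

Start: R = 3 = 0000011.
R = 3 − (-61) = 64; wraps to -64 = 1000000
R = -64 + 32 = -32 = 1100000
R = -32 + (-63) = -95; wraps to 33 = 0100001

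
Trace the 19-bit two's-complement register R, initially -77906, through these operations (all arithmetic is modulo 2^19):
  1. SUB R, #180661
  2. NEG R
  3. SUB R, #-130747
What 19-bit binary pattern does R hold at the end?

Start: R = -77906 = 1101100111110101110.
R = -77906 − 180661 = -258567 = 1000000110111111001
R = −(-258567) = 258567 = 0111111001000000111
R = 258567 − (-130747) = 389314; wraps to -134974 = 1011111000011000010

1011111000011000010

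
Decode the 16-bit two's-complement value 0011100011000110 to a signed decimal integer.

14534

MSB is 0, so the value is non-negative: 0011100011000110 = 14534.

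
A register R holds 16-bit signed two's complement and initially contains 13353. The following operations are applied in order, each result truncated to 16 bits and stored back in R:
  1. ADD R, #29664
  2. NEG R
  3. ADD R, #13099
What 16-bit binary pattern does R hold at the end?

1000101100100010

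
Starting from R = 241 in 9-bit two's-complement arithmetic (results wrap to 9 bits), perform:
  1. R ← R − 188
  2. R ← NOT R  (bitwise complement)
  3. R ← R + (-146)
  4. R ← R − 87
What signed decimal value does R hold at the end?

225

Start: R = 241 = 011110001.
R = 241 − 188 = 53 = 000110101
R = NOT 000110101 = 111001010 = -54
R = -54 + (-146) = -200 = 100111000
R = -200 − 87 = -287; wraps to 225 = 011100001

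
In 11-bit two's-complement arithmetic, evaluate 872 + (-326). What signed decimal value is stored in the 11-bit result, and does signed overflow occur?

872 → 01101101000
-326 → 11010111010
  01101101000
+ 11010111010
= 01000100010  (discard carry-out 1)
Result 01000100010: MSB = 0 → value 546.
Addends have opposite signs, so signed overflow cannot occur.

546; no overflow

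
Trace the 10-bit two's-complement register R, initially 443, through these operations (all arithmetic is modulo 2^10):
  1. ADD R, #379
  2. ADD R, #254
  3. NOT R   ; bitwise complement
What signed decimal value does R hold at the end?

Start: R = 443 = 0110111011.
R = 443 + 379 = 822; wraps to -202 = 1100110110
R = -202 + 254 = 52 = 0000110100
R = NOT 0000110100 = 1111001011 = -53

-53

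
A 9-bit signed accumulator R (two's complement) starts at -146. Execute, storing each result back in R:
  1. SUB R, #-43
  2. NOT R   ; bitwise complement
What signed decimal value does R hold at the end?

102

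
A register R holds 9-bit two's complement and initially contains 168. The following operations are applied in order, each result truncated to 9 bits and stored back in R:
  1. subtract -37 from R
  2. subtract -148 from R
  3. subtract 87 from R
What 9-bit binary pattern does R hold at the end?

100001010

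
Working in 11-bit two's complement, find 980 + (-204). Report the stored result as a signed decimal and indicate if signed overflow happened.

776; no overflow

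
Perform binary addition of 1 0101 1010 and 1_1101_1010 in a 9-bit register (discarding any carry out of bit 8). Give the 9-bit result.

  101011010
+ 111011010
= 100110100  (discard carry-out 1)

100110100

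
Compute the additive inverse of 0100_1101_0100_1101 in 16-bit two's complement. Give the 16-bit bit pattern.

1011001010110011

Invert: 1011001010110010. Add 1: 1011001010110011.
Check: 0100110101001101 = 19789, 1011001010110011 = -19789.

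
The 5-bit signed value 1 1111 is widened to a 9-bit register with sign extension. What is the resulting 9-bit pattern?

111111111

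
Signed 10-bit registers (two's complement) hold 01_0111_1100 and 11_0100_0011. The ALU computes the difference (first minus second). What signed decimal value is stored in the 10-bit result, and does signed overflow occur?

01_0111_1100 → 0101111100 = 380 (signed)
11_0100_0011 → 1101000011 = -189 (signed)
Subtract via negate-and-add: invert 1101000011 + 1 = 0010111101 (i.e. 189).
  0101111100
+ 0010111101
= 1000111001
Result 1000111001: MSB = 1 → 569 − 1024 = -455.
Both addends (after negating the subtrahend) are non-negative but the stored result is negative: signed overflow. The true value 380 − (-189) = 569 lies outside [-512, 511].

-455; overflow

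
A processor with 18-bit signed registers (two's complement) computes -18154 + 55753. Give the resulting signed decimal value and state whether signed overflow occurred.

-18154 → 111011100100010110
55753 → 001101100111001001
  111011100100010110
+ 001101100111001001
= 001001001011011111  (discard carry-out 1)
Result 001001001011011111: MSB = 0 → value 37599.
Addends have opposite signs, so signed overflow cannot occur.

37599; no overflow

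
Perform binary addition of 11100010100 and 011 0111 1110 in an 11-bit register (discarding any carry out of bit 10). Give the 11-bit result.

  11100010100
+ 01101111110
= 01010010010  (discard carry-out 1)

01010010010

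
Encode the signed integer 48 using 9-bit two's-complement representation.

48 is non-negative, so write it directly in 9 bits: 000110000.

000110000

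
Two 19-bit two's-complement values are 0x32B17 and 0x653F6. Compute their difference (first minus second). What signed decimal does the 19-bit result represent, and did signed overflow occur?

0x32B17 = 0110010101100010111 = 207639 (signed)
0x653F6 = 1100101001111110110 = -109578 (signed)
Subtract via negate-and-add: invert 1100101001111110110 + 1 = 0011010110000001010 (i.e. 109578).
  0110010101100010111
+ 0011010110000001010
= 1001101011100100001
Result 1001101011100100001: MSB = 1 → 317217 − 524288 = -207071.
Both addends (after negating the subtrahend) are non-negative but the stored result is negative: signed overflow. The true value 207639 − (-109578) = 317217 lies outside [-262144, 262143].

-207071; overflow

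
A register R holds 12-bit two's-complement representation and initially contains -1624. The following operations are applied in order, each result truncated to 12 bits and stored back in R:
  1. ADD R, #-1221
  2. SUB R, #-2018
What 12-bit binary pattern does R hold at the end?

Start: R = -1624 = 100110101000.
R = -1624 + (-1221) = -2845; wraps to 1251 = 010011100011
R = 1251 − (-2018) = 3269; wraps to -827 = 110011000101

110011000101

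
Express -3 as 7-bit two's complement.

|-3| = 3 = 0000011 in 7 bits.
Invert the bits: 1111100. Add 1: 1111101.
Check: 1111101 reads as 125 − 128 = -3.

1111101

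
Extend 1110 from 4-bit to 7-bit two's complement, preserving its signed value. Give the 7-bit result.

1111110

MSB of 1110 is 1; replicate it into the new high bits.
111|1110 → 1111110 (still -2).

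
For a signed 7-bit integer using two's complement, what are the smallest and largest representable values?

Minimum: −2^6 = -64.
Maximum: 2^6 − 1 = 63.

min = -64, max = 63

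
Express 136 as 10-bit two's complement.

0010001000

136 is non-negative, so write it directly in 10 bits: 0010001000.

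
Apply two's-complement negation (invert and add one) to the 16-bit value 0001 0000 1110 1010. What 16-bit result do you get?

Invert: 1110111100010101. Add 1: 1110111100010110.
Check: 0001000011101010 = 4330, 1110111100010110 = -4330.

1110111100010110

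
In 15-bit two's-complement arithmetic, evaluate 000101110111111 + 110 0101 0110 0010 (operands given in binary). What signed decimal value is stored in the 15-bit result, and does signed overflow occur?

000101110111111 = 3007 (signed)
110 0101 0110 0010 → 110010101100010 = -6814 (signed)
  000101110111111
+ 110010101100010
= 111000100100001
Result 111000100100001: MSB = 1 → 28961 − 32768 = -3807.
Addends have opposite signs, so signed overflow cannot occur.

-3807; no overflow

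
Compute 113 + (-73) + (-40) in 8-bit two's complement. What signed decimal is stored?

0

113 + (-73) = 40 (00101000)
40 + (-40) = 0 (00000000)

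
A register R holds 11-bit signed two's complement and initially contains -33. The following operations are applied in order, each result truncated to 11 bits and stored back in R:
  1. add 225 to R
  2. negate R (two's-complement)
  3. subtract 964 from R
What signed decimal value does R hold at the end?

892

Start: R = -33 = 11111011111.
R = -33 + 225 = 192 = 00011000000
R = −(192) = -192 = 11101000000
R = -192 − 964 = -1156; wraps to 892 = 01101111100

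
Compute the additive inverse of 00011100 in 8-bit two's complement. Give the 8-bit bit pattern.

11100100

Invert: 11100011. Add 1: 11100100.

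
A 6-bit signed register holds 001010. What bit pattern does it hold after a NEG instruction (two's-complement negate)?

Invert: 110101. Add 1: 110110.

110110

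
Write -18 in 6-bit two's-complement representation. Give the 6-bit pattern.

101110

|-18| = 18 = 010010 in 6 bits.
Invert the bits: 101101. Add 1: 101110.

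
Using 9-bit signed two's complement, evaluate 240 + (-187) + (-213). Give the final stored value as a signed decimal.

-160

240 + (-187) = 53 (000110101)
53 + (-213) = -160 (101100000)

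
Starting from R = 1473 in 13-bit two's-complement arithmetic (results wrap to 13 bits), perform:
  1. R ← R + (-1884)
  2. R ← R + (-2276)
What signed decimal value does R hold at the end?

-2687

Start: R = 1473 = 0010111000001.
R = 1473 + (-1884) = -411 = 1111001100101
R = -411 + (-2276) = -2687 = 1010110000001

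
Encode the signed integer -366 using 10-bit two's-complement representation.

|-366| = 366 = 0101101110 in 10 bits.
Invert the bits: 1010010001. Add 1: 1010010010.
Check: 1010010010 reads as 658 − 1024 = -366.

1010010010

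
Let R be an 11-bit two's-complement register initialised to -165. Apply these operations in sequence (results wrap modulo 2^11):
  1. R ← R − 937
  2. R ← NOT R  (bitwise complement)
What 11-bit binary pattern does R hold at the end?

Start: R = -165 = 11101011011.
R = -165 − 937 = -1102; wraps to 946 = 01110110010
R = NOT 01110110010 = 10001001101 = -947

10001001101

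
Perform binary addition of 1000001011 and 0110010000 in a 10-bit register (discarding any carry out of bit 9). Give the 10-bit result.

1110011011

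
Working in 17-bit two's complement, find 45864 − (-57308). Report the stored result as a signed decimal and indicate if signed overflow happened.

-27900; overflow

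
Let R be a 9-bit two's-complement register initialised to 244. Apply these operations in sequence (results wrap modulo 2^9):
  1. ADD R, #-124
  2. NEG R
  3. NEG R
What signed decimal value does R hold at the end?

120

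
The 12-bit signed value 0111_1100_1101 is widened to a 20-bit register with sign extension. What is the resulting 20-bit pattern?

00000000011111001101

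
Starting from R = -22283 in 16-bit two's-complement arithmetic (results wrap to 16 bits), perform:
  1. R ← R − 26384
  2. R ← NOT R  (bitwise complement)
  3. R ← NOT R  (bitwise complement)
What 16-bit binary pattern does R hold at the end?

0100000111100101

Start: R = -22283 = 1010100011110101.
R = -22283 − 26384 = -48667; wraps to 16869 = 0100000111100101
R = NOT 0100000111100101 = 1011111000011010 = -16870
R = NOT 1011111000011010 = 0100000111100101 = 16869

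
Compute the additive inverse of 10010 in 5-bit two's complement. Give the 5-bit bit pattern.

01110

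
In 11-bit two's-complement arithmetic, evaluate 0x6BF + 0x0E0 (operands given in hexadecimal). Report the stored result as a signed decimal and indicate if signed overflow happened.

-97; no overflow

0x6BF = 11010111111 = -321 (signed)
0x0E0 = 00011100000 = 224 (signed)
  11010111111
+ 00011100000
= 11110011111
Result 11110011111: MSB = 1 → 1951 − 2048 = -97.
Addends have opposite signs, so signed overflow cannot occur.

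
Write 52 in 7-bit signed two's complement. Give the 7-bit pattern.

0110100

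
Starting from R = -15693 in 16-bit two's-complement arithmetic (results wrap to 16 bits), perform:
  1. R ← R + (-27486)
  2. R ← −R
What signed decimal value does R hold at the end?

-22357

Start: R = -15693 = 1100001010110011.
R = -15693 + (-27486) = -43179; wraps to 22357 = 0101011101010101
R = −(22357) = -22357 = 1010100010101011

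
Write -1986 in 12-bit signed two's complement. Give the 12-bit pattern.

100000111110

|-1986| = 1986 = 011111000010 in 12 bits.
Invert the bits: 100000111101. Add 1: 100000111110.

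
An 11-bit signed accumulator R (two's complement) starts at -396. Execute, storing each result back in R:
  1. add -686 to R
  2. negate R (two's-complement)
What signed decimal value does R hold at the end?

-966

Start: R = -396 = 11001110100.
R = -396 + (-686) = -1082; wraps to 966 = 01111000110
R = −(966) = -966 = 10000111010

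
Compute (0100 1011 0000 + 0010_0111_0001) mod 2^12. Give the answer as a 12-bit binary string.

011100100001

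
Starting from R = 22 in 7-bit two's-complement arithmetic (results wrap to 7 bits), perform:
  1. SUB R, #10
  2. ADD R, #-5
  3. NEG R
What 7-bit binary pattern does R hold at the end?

1111001

Start: R = 22 = 0010110.
R = 22 − 10 = 12 = 0001100
R = 12 + (-5) = 7 = 0000111
R = −(7) = -7 = 1111001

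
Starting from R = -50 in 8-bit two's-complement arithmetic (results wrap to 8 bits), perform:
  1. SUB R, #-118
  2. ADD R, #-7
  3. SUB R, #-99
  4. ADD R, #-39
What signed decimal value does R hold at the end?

Start: R = -50 = 11001110.
R = -50 − (-118) = 68 = 01000100
R = 68 + (-7) = 61 = 00111101
R = 61 − (-99) = 160; wraps to -96 = 10100000
R = -96 + (-39) = -135; wraps to 121 = 01111001

121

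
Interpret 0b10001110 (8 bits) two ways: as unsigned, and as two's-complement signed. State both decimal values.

unsigned = 142, signed = -114

Unsigned: 10001110 = 142.
Signed: MSB=1 → 142 − 256 = -114.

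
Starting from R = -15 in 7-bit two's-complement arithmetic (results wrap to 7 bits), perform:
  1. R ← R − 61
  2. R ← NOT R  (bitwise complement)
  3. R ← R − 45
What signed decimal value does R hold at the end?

Start: R = -15 = 1110001.
R = -15 − 61 = -76; wraps to 52 = 0110100
R = NOT 0110100 = 1001011 = -53
R = -53 − 45 = -98; wraps to 30 = 0011110

30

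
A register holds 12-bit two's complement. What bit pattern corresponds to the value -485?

|-485| = 485 = 000111100101 in 12 bits.
Invert the bits: 111000011010. Add 1: 111000011011.
Check: 111000011011 reads as 3611 − 4096 = -485.

111000011011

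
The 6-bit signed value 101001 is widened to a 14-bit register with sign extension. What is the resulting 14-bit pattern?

11111111101001

MSB of 101001 is 1; replicate it into the new high bits.
11111111|101001 → 11111111101001 (still -23).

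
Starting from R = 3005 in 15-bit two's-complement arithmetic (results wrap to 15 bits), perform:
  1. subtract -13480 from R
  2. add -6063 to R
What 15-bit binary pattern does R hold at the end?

010100010110110

Start: R = 3005 = 000101110111101.
R = 3005 − (-13480) = 16485; wraps to -16283 = 100000001100101
R = -16283 + (-6063) = -22346; wraps to 10422 = 010100010110110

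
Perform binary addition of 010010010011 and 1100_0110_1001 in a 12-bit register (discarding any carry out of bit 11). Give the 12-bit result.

  010010010011
+ 110001101001
= 000011111100  (discard carry-out 1)

000011111100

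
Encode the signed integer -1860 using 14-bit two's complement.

11100010111100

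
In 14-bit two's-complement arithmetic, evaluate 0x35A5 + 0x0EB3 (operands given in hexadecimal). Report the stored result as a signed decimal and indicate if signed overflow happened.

0x35A5 = 11010110100101 = -2651 (signed)
0x0EB3 = 00111010110011 = 3763 (signed)
  11010110100101
+ 00111010110011
= 00010001011000  (discard carry-out 1)
Result 00010001011000: MSB = 0 → value 1112.
Addends have opposite signs, so signed overflow cannot occur.

1112; no overflow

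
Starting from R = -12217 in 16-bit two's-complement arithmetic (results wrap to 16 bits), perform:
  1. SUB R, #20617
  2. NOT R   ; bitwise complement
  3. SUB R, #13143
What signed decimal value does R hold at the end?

Start: R = -12217 = 1101000001000111.
R = -12217 − 20617 = -32834; wraps to 32702 = 0111111110111110
R = NOT 0111111110111110 = 1000000001000001 = -32703
R = -32703 − 13143 = -45846; wraps to 19690 = 0100110011101010

19690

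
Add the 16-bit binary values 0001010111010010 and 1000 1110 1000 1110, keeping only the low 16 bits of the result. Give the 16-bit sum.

  0001010111010010
+ 1000111010001110
= 1010010001100000

1010010001100000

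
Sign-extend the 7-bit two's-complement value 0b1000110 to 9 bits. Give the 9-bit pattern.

111000110

MSB of 1000110 is 1; replicate it into the new high bits.
11|1000110 → 111000110 (still -58).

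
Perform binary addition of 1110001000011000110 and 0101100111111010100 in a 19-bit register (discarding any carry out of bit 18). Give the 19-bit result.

  1110001000011000110
+ 0101100111111010100
= 0011110000010011010  (discard carry-out 1)

0011110000010011010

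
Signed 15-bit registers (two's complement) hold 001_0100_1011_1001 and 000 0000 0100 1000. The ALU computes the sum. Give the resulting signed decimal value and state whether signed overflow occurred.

5377; no overflow

001_0100_1011_1001 → 001010010111001 = 5305 (signed)
000 0000 0100 1000 → 000000001001000 = 72 (signed)
  001010010111001
+ 000000001001000
= 001010100000001
Result 001010100000001: MSB = 0 → value 5377.
Both addends are non-negative and so is the stored result: no signed overflow.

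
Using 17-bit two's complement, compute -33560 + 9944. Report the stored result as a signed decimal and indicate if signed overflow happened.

-33560 → 10111110011101000
9944 → 00010011011011000
  10111110011101000
+ 00010011011011000
= 11010001111000000
Result 11010001111000000: MSB = 1 → 107456 − 131072 = -23616.
Addends have opposite signs, so signed overflow cannot occur.

-23616; no overflow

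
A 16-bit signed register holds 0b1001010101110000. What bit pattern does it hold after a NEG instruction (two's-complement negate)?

0110101010010000

Invert: 0110101010001111. Add 1: 0110101010010000.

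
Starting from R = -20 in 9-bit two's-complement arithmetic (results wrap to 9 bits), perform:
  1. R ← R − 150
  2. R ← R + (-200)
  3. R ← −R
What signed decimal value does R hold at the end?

-142

Start: R = -20 = 111101100.
R = -20 − 150 = -170 = 101010110
R = -170 + (-200) = -370; wraps to 142 = 010001110
R = −(142) = -142 = 101110010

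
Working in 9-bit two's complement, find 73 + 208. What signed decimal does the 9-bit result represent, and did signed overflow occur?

-231; overflow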